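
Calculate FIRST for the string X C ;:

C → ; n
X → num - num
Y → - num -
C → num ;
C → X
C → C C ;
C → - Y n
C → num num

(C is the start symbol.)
FIRST sets of the non-terminals involved (from the grammar, by fixed-point iteration):
  FIRST(X) = { 'num' }

To compute FIRST(X C ;), process the symbols left to right:
Symbol X is a non-terminal. Add FIRST(X) \ {ε} = { 'num' }
X is not nullable (ε ∉ FIRST(X)), so stop here.
FIRST(X C ;) = { 'num' }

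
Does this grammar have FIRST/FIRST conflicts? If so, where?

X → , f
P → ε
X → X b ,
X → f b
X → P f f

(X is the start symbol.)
Yes. X → ',' f / X → X b ',' on { ',' }; X → X b ',' / X → f b on { 'f' }; X → X b ',' / X → P f f on { 'f' }; X → f b / X → P f f on { 'f' }

A FIRST/FIRST conflict occurs when two productions N → α and N → β for the same non-terminal have FIRST(α) ∩ FIRST(β) ≠ ∅ (with ε ∈ FIRST of a nullable right-hand side, so two nullable alternatives also conflict).

FIRST sets of the non-terminals at (or reachable through a nullable prefix from) the front of some alternative:
  FIRST(X) = { ',', 'f' }
  FIRST(P) = { ε }

Productions for X:
  X → , f: FIRST = { ',' }
  X → X b ,: FIRST = { ',', 'f' }
  X → f b: FIRST = { 'f' }
  X → P f f: FIRST = { 'f' }
P has only one production, so no FIRST/FIRST conflict is possible there.

Conflict for X: X → , f and X → X b ,
  Overlap: { ',' }
Conflict for X: X → X b , and X → f b
  Overlap: { 'f' }
Conflict for X: X → X b , and X → P f f
  Overlap: { 'f' }
Conflict for X: X → f b and X → P f f
  Overlap: { 'f' }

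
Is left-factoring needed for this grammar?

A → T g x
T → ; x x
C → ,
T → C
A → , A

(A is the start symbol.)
No, left-factoring is not needed

Left-factoring is needed when two productions for the same non-terminal
share a common prefix on the right-hand side.

Productions for A:
  A → T g x
  A → , A
Productions for T:
  T → ; x x
  T → C

No common prefixes found.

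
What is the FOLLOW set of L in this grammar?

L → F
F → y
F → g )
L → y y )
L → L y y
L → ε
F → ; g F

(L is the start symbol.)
{ $, 'y' }

To compute FOLLOW(L), find every occurrence of L on a right-hand side N → α L β: add FIRST(β) \ {ε}, and if β is empty or nullable also add FOLLOW(N). Iterate to a fixed point.

L is the start symbol, so $ ∈ FOLLOW(L).
In L → L y y: L is followed by y y, add FIRST(y y) \ {ε} = { 'y' }

Taking the union: FOLLOW(L) = { $, 'y' }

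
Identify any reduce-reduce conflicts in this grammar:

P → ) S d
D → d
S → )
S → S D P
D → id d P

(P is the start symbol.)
Yes — I6: [D → d .] vs [P → ) S d .]

A reduce-reduce conflict occurs when an LR(0) state has two complete items [A → α .] and [B → β .] — both call for a reduction, and with no lookahead the parser cannot choose between them.

Augment with P' → P and build the canonical LR(0) collection (I0 = CLOSURE({[P' → . P]}), then GOTO on every symbol after a dot until no new states appear). It has 11 states:
  I0: { [P → . ) S d], [P' → . P] }  — shift
  I1: { [P → ) . S d], [S → . )], [S → . S D P] }  — shift
  I2: { [P' → P .] }  — accept
  I3: { [S → ) .] }  — reduce
  I4: { [D → . d], [D → . id d P], [P → ) S . d], [S → S . D P] }  — shift
  I5: { [P → . ) S d], [S → S D . P] }  — shift
  I6: { [D → d .], [P → ) S d .] }  — 2 reduces
  I7: { [D → id . d P] }  — shift
  I8: { [D → id d . P], [P → . ) S d] }  — shift
  I9: { [D → id d P .] }  — reduce
  I10: { [S → S D P .] }  — reduce

I6 contains complete items [D → d .], [P → ) S d .] — reduce-reduce conflict.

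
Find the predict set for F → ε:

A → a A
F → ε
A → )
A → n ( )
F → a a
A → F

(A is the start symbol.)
{ $ }

PREDICT(F → ε) = (FIRST(RHS) \ {ε}) ∪ (FOLLOW(F) if ε ∈ FIRST(RHS), i.e. RHS ⇒* ε)
The right-hand side is ε (FIRST(ε) = { ε }), so the predict set is FOLLOW(F) = { $ }
PREDICT(F → ε) = { $ }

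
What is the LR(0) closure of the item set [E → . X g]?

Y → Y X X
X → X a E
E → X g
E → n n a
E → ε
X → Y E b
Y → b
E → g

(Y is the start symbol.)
Start with: [E → . X g]
  [E → . X g] has the dot before X: add [X → . X a E], [X → . Y E b]
  [X → . Y E b] has the dot before Y: add [Y → . Y X X], [Y → . b]
No further items can be added.

CLOSURE = { [E → . X g], [X → . X a E], [X → . Y E b], [Y → . Y X X], [Y → . b] }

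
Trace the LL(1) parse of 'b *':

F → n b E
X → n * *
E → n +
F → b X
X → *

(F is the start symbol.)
Stack is shown with the top on the left.

Stack  Input  Action
--------------------
F $    b * $  output F → b X
b X $  b * $  match 'b'
X $    * $    output X → *
* $    * $    match '*'
$      $      accept

The string is accepted.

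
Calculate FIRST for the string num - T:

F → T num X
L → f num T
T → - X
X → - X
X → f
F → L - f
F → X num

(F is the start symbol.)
To compute FIRST(num - T), process the symbols left to right:
Symbol num is a terminal. Add 'num' and stop.
FIRST(num - T) = { 'num' }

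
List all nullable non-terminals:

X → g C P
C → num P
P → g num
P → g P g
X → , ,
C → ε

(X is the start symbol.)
A non-terminal is nullable if it can derive ε (the empty string): either it has an ε-production, or it has a production whose right-hand side consists entirely of nullable non-terminals.

ε-productions: C → ε
So C is immediately nullable.
No further non-terminal can be added: every production for the remaining non-terminals contains a terminal or a non-nullable non-terminal.
Nullable = { 'C' }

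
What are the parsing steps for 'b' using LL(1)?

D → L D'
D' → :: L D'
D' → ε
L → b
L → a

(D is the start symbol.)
Stack is shown with the top on the left.

Stack   Input  Action
---------------------
D $     b $    output D → L D'
L D' $  b $    output L → b
b D' $  b $    match 'b'
D' $    $      output D' → ε
$       $      accept

The string is accepted.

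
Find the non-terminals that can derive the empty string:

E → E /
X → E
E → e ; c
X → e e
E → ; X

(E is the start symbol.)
None

There are no ε-productions, so no non-terminal can derive ε.
No non-terminals are nullable.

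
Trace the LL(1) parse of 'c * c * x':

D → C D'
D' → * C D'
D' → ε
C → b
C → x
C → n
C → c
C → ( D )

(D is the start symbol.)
LL(1) parsing maintains a stack (initially the start symbol over $) and the input. At each step: if the stack top is a terminal, match it against the current input token; if it is a non-terminal N, replace it with the RHS of M[N, lookahead] (the unique production whose predict set contains the lookahead).

Stack is shown with the top on the left.

Stack     Input        Action
-----------------------------
D $       c * c * x $  output D → C D'
C D' $    c * c * x $  output C → c
c D' $    c * c * x $  match 'c'
D' $      * c * x $    output D' → * C D'
* C D' $  * c * x $    match '*'
C D' $    c * x $      output C → c
c D' $    c * x $      match 'c'
D' $      * x $        output D' → * C D'
* C D' $  * x $        match '*'
C D' $    x $          output C → x
x D' $    x $          match 'x'
D' $      $            output D' → ε
$         $            accept

The string is accepted.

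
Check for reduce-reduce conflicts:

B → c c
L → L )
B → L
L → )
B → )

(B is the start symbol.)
Augment with B' → B and build the canonical LR(0) collection (I0 = CLOSURE({[B' → . B]}), then GOTO on every symbol after a dot until no new states appear). It has 7 states:
  I0: { [B → . )], [B → . L], [B → . c c], [B' → . B], [L → . )], [L → . L )] }  — shift
  I1: { [B → ) .], [L → ) .] }  — 2 reduces
  I2: { [B' → B .] }  — accept
  I3: { [B → L .], [L → L . )] }  — shift, reduce
  I4: { [B → c . c] }  — shift
  I5: { [B → c c .] }  — reduce
  I6: { [L → L ) .] }  — reduce

I1 contains complete items [B → ) .], [L → ) .] — reduce-reduce conflict.

Answer: Yes — I1: [B → ) .] vs [L → ) .]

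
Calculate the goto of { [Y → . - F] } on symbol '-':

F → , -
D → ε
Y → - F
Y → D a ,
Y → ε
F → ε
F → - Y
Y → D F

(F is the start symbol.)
{ [F → . , -], [F → . - Y], [F → .], [Y → - . F] }

GOTO(I, '-') = CLOSURE({ [A → αX.β] : [A → α.Xβ] ∈ I, X = '-' })

Items with dot before '-', with the dot advanced:
  [Y → . - F] → [Y → - . F]
Closure of the advanced items:
  [Y → - . F] has the dot before F: add [F → . , -], [F → .], [F → . - Y]

GOTO = { [F → . , -], [F → . - Y], [F → .], [Y → - . F] }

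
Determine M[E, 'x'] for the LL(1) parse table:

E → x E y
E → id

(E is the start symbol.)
To find M[E, 'x'], we find productions for E where 'x' is in the predict set (PREDICT(N → α) = (FIRST(α) \ {ε}) ∪ (FOLLOW(N) if α ⇒* ε)).

E → x E y: PREDICT = { 'x' }
  'x' is in predict set, so this production goes in M[E, 'x']
E → id: PREDICT = { 'id' }

M[E, 'x'] = E → x E y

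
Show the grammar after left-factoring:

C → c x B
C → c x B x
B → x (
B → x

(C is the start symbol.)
Left-factoring transforms A → αβ₁ | αβ₂ into A → αA' and A' → β₁ | β₂
(α is the longest common prefix among the alternatives). Repeat until
no nonterminal has two alternatives with a common prefix.

Round 1: C has alternatives sharing prefix 'c x B'. Introduce C': C → c x B C'
  Add: C' → ε
  Add: C' → x

Round 2: B has alternatives sharing prefix 'x'. Introduce B': B → x B'
  Add: B' → (
  Add: B' → ε

No remaining common prefixes — done.

Resulting grammar:
C → c x B C'
C' → ε
C' → x
B → x B'
B' → (
B' → ε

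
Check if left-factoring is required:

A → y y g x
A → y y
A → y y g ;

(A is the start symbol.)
Yes, A has productions with common prefix 'y y'

Left-factoring is needed when two productions for the same non-terminal
share a common prefix on the right-hand side.

Productions for A:
  A → y y g x
  A → y y
  A → y y g ;

Found common prefix 'y y' in productions for A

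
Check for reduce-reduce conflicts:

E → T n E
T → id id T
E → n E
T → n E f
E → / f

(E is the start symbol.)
No reduce-reduce conflicts

Augment with E' → E and build the canonical LR(0) collection (I0 = CLOSURE({[E' → . E]}), then GOTO on every symbol after a dot until no new states appear). It has 15 states:
  I0: { [E → . / f], [E → . T n E], [E → . n E], [E' → . E], [T → . id id T], [T → . n E f] }  — shift
  I1: { [E → / . f] }  — shift
  I2: { [E' → E .] }  — accept
  I3: { [E → T . n E] }  — shift
  I4: { [T → id . id T] }  — shift
  I5: { [E → . / f], [E → . T n E], [E → . n E], [E → n . E], [T → . id id T], [T → . n E f], [T → n . E f] }  — shift
  I6: { [E → n E .], [T → n E . f] }  — shift, reduce
  I7: { [T → n E f .] }  — reduce
  I8: { [T → . id id T], [T → . n E f], [T → id id . T] }  — shift
  I9: { [T → id id T .] }  — reduce
  I10: { [E → . / f], [E → . T n E], [E → . n E], [T → . id id T], [T → . n E f], [T → n . E f] }  — shift
  I11: { [T → n E . f] }  — shift
  I12: { [E → . / f], [E → . T n E], [E → . n E], [E → T n . E], [T → . id id T], [T → . n E f] }  — shift
  I13: { [E → T n E .] }  — reduce
  I14: { [E → / f .] }  — reduce

No state contains more than one complete item.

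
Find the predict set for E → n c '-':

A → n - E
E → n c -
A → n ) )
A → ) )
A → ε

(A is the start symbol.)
PREDICT(E → n c '-') = (FIRST(RHS) \ {ε}) ∪ (FOLLOW(E) if ε ∈ FIRST(RHS), i.e. RHS ⇒* ε)
FIRST(n c '-') = { 'n' }
ε ∉ FIRST(n c '-'), so FOLLOW(E) is not added.
PREDICT(E → n c '-') = { 'n' }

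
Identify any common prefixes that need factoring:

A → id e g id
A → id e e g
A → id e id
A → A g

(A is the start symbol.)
Left-factoring is needed when two productions for the same non-terminal
share a common prefix on the right-hand side.

Productions for A:
  A → id e g id
  A → id e e g
  A → id e id
  A → A g

Found common prefix 'id e' in productions for A

Answer: Yes, A has productions with common prefix 'id e'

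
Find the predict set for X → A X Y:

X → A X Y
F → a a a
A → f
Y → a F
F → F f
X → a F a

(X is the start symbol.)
PREDICT(X → A X Y) = (FIRST(RHS) \ {ε}) ∪ (FOLLOW(X) if ε ∈ FIRST(RHS), i.e. RHS ⇒* ε)
FIRST(A) = { 'f' }
FIRST(A X Y) = { 'f' }
ε ∉ FIRST(A X Y), so FOLLOW(X) is not added.
PREDICT(X → A X Y) = { 'f' }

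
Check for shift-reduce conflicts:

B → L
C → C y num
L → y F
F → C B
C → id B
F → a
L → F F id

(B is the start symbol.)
No shift-reduce conflicts

A shift-reduce conflict occurs when an LR(0) state has both:
  - a complete (reduce) item [A → α .] (dot at the end), and
  - a shift item [B → β . c γ] (dot before a terminal).

Augment with B' → B and build the canonical LR(0) collection (I0 = CLOSURE({[B' → . B]}), then GOTO on every symbol after a dot until no new states appear). It has 15 states:
  I0: { [B → . L], [B' → . B], [C → . C y num], [C → . id B], [F → . C B], [F → . a], [L → . F F id], [L → . y F] }  — shift
  I1: { [B' → B .] }  — accept
  I2: { [B → . L], [C → . C y num], [C → . id B], [C → C . y num], [F → . C B], [F → . a], [F → C . B], [L → . F F id], [L → . y F] }  — shift
  I3: { [C → . C y num], [C → . id B], [F → . C B], [F → . a], [L → F . F id] }  — shift
  I4: { [B → L .] }  — reduce
  I5: { [F → a .] }  — reduce
  I6: { [B → . L], [C → . C y num], [C → . id B], [C → id . B], [F → . C B], [F → . a], [L → . F F id], [L → . y F] }  — shift
  I7: { [C → . C y num], [C → . id B], [F → . C B], [F → . a], [L → y . F] }  — shift
  I8: { [L → y F .] }  — reduce
  I9: { [C → id B .] }  — reduce
  I10: { [L → F F . id] }  — shift
  I11: { [L → F F id .] }  — reduce
  I12: { [F → C B .] }  — reduce
  I13: { [C → . C y num], [C → . id B], [C → C y . num], [F → . C B], [F → . a], [L → y . F] }  — shift
  I14: { [C → C y num .] }  — reduce

No state contains both a complete item and a shift item.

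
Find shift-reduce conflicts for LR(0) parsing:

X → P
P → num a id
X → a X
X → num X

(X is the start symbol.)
No shift-reduce conflicts

Augment with X' → X and build the canonical LR(0) collection (I0 = CLOSURE({[X' → . X]}), then GOTO on every symbol after a dot until no new states appear). It has 9 states:
  I0: { [P → . num a id], [X → . P], [X → . a X], [X → . num X], [X' → . X] }  — shift
  I1: { [X → P .] }  — reduce
  I2: { [X' → X .] }  — accept
  I3: { [P → . num a id], [X → . P], [X → . a X], [X → . num X], [X → a . X] }  — shift
  I4: { [P → . num a id], [P → num . a id], [X → . P], [X → . a X], [X → . num X], [X → num . X] }  — shift
  I5: { [X → num X .] }  — reduce
  I6: { [P → . num a id], [P → num a . id], [X → . P], [X → . a X], [X → . num X], [X → a . X] }  — shift
  I7: { [X → a X .] }  — reduce
  I8: { [P → num a id .] }  — reduce

No state contains both a complete item and a shift item.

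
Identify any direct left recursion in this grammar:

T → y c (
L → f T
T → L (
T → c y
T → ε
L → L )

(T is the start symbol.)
T → y c (: starts with y
L → f T: starts with f
T → L (: starts with L
T → c y: starts with c
T → ε: starts with ε
L → L ): LEFT RECURSIVE (starts with L)

The grammar has direct left recursion on: L.

Answer: Yes, L is left-recursive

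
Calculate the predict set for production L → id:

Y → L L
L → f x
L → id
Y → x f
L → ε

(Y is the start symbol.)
PREDICT(L → id) = (FIRST(RHS) \ {ε}) ∪ (FOLLOW(L) if ε ∈ FIRST(RHS), i.e. RHS ⇒* ε)
FIRST(id) = { 'id' }
ε ∉ FIRST(id), so FOLLOW(L) is not added.
PREDICT(L → id) = { 'id' }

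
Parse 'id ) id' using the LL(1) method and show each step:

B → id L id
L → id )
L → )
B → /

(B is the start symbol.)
LL(1) parsing maintains a stack (initially the start symbol over $) and the input. At each step: if the stack top is a terminal, match it against the current input token; if it is a non-terminal N, replace it with the RHS of M[N, lookahead] (the unique production whose predict set contains the lookahead).

Stack is shown with the top on the left.

Stack      Input      Action
----------------------------
B $        id ) id $  output B → id L id
id L id $  id ) id $  match 'id'
L id $     ) id $     output L → )
) id $     ) id $     match ')'
id $       id $       match 'id'
$          $          accept

The string is accepted.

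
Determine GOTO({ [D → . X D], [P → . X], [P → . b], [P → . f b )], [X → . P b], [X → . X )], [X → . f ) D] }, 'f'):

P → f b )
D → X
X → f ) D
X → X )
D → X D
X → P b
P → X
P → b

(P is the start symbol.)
{ [P → f . b )], [X → f . ) D] }

GOTO(I, 'f') = CLOSURE({ [A → αX.β] : [A → α.Xβ] ∈ I, X = 'f' })

Items with dot before 'f', with the dot advanced:
  [P → . f b )] → [P → f . b )]
  [X → . f ) D] → [X → f . ) D]
Closure adds nothing (no advanced item has the dot before a non-terminal).

GOTO = { [P → f . b )], [X → f . ) D] }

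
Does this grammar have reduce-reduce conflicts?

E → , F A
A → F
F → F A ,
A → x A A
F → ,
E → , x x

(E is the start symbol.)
No reduce-reduce conflicts

A reduce-reduce conflict occurs when an LR(0) state has two complete items [A → α .] and [B → β .] — both call for a reduction, and with no lookahead the parser cannot choose between them.

Augment with E' → E and build the canonical LR(0) collection (I0 = CLOSURE({[E' → . E]}), then GOTO on every symbol after a dot until no new states appear). It has 14 states:
  I0: { [E → . , F A], [E → . , x x], [E' → . E] }  — shift
  I1: { [E → , . F A], [E → , . x x], [F → . ,], [F → . F A ,] }  — shift
  I2: { [E' → E .] }  — accept
  I3: { [F → , .] }  — reduce
  I4: { [A → . F], [A → . x A A], [E → , F . A], [F → . ,], [F → . F A ,], [F → F . A ,] }  — shift
  I5: { [E → , x . x] }  — shift
  I6: { [E → , x x .] }  — reduce
  I7: { [E → , F A .], [F → F A . ,] }  — shift, reduce
  I8: { [A → . F], [A → . x A A], [A → F .], [F → . ,], [F → . F A ,], [F → F . A ,] }  — shift, reduce
  I9: { [A → . F], [A → . x A A], [A → x . A A], [F → . ,], [F → . F A ,] }  — shift
  I10: { [A → . F], [A → . x A A], [A → x A . A], [F → . ,], [F → . F A ,] }  — shift
  I11: { [A → x A A .] }  — reduce
  I12: { [F → F A . ,] }  — shift
  I13: { [F → F A , .] }  — reduce

No state contains more than one complete item.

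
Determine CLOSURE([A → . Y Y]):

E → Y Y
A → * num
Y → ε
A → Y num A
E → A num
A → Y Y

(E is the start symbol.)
{ [A → . Y Y], [Y → .] }

Start with: [A → . Y Y]
  [A → . Y Y] has the dot before Y: add [Y → .]
No further items can be added.

CLOSURE = { [A → . Y Y], [Y → .] }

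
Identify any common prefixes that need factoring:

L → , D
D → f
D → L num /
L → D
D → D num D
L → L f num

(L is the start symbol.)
Left-factoring is needed when two productions for the same non-terminal
share a common prefix on the right-hand side.

Productions for L:
  L → , D
  L → D
  L → L f num
Productions for D:
  D → f
  D → L num /
  D → D num D

No common prefixes found.

Answer: No, left-factoring is not needed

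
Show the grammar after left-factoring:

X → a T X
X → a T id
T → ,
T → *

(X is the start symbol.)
Left-factoring transforms A → αβ₁ | αβ₂ into A → αA' and A' → β₁ | β₂
(α is the longest common prefix among the alternatives). Repeat until
no nonterminal has two alternatives with a common prefix.

Round 1: X has alternatives sharing prefix 'a T'. Introduce X': X → a T X'
  Add: X' → X
  Add: X' → id

No remaining common prefixes — done.

Resulting grammar:
X → a T X'
X' → X
X' → id
T → ,
T → *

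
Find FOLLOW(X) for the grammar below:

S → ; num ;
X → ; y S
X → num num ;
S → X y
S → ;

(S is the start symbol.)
In S → X y: X is followed by y, add FIRST(y) \ {ε} = { 'y' }

Taking the union: FOLLOW(X) = { 'y' }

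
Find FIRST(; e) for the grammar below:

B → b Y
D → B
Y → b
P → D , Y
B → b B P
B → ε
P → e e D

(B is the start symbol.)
{ ';' }

To compute FIRST(; e), process the symbols left to right:
Symbol ; is a terminal. Add ';' and stop.
FIRST(; e) = { ';' }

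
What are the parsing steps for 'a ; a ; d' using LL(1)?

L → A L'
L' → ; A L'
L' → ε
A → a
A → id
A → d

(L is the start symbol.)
Stack is shown with the top on the left.

Stack     Input        Action
-----------------------------
L $       a ; a ; d $  output L → A L'
A L' $    a ; a ; d $  output A → a
a L' $    a ; a ; d $  match 'a'
L' $      ; a ; d $    output L' → ; A L'
; A L' $  ; a ; d $    match ';'
A L' $    a ; d $      output A → a
a L' $    a ; d $      match 'a'
L' $      ; d $        output L' → ; A L'
; A L' $  ; d $        match ';'
A L' $    d $          output A → d
d L' $    d $          match 'd'
L' $      $            output L' → ε
$         $            accept

The string is accepted.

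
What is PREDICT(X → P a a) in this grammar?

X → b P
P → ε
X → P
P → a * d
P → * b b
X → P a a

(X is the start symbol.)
PREDICT(X → P a a) = (FIRST(RHS) \ {ε}) ∪ (FOLLOW(X) if ε ∈ FIRST(RHS), i.e. RHS ⇒* ε)
FIRST(P) = { '*', 'a', ε }
FIRST(P a a) = { '*', 'a' }
ε ∉ FIRST(P a a), so FOLLOW(X) is not added.
PREDICT(X → P a a) = { '*', 'a' }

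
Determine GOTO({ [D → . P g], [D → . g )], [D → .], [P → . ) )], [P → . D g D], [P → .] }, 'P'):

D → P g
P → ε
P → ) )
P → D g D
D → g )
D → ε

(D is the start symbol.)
{ [D → P . g] }

GOTO(I, 'P') = CLOSURE({ [A → αX.β] : [A → α.Xβ] ∈ I, X = 'P' })

Items with dot before 'P', with the dot advanced:
  [D → . P g] → [D → P . g]
Closure adds nothing (no advanced item has the dot before a non-terminal).

GOTO = { [D → P . g] }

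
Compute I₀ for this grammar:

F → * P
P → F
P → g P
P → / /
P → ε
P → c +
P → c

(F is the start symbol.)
{ [F → . * P], [F' → . F] }

First, augment the grammar with F' → F
I₀ = CLOSURE({ [F' → . F] }):
  [F' → . F] has the dot before F: add [F → . * P]
No further items can be added.

I₀ = { [F → . * P], [F' → . F] }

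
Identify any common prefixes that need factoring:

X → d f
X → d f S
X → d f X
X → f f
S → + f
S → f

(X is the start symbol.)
Left-factoring is needed when two productions for the same non-terminal
share a common prefix on the right-hand side.

Productions for X:
  X → d f
  X → d f S
  X → d f X
  X → f f
Productions for S:
  S → + f
  S → f

Found common prefix 'd f' in productions for X

Answer: Yes, X has productions with common prefix 'd f'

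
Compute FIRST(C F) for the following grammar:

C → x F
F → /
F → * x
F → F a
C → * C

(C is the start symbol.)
FIRST sets of the non-terminals involved (from the grammar, by fixed-point iteration):
  FIRST(C) = { '*', 'x' }

To compute FIRST(C F), process the symbols left to right:
Symbol C is a non-terminal. Add FIRST(C) \ {ε} = { '*', 'x' }
C is not nullable (ε ∉ FIRST(C)), so stop here.
FIRST(C F) = { '*', 'x' }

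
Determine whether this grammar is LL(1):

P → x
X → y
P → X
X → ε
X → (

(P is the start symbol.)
Relevant sets:
  FIRST(X) = { '(', 'y', ε }
  FOLLOW(P) = { $ }
  FOLLOW(X) = { $ }

For P:
  PREDICT(P → x) = { 'x' }
  PREDICT(P → X) = { $, '(', 'y' }
For X:
  PREDICT(X → y) = { 'y' }
  PREDICT(X → ε) = { $ }
  PREDICT(X → '(') = { '(' }

All predict sets are disjoint. The grammar IS LL(1).

Answer: Yes, the grammar is LL(1).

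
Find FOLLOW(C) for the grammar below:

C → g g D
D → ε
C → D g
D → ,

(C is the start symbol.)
{ $ }

To compute FOLLOW(C), find every occurrence of C on a right-hand side N → α C β: add FIRST(β) \ {ε}, and if β is empty or nullable also add FOLLOW(N). Iterate to a fixed point.

C is the start symbol, so $ ∈ FOLLOW(C).
C does not occur on any right-hand side.

Taking the union: FOLLOW(C) = { $ }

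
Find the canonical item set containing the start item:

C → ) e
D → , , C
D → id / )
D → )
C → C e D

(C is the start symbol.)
{ [C → . ) e], [C → . C e D], [C' → . C] }

First, augment the grammar with C' → C
I₀ = CLOSURE({ [C' → . C] }):
  [C' → . C] has the dot before C: add [C → . ) e], [C → . C e D]
No further items can be added.

I₀ = { [C → . ) e], [C → . C e D], [C' → . C] }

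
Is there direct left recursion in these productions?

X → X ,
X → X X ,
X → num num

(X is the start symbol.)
Yes, X is left-recursive

Direct left recursion occurs when N → N α for some non-terminal N (the right-hand side begins with the left-hand side itself).

X → X ,: LEFT RECURSIVE (starts with X)
X → X X ,: LEFT RECURSIVE (starts with X)
X → num num: starts with num

The grammar has direct left recursion on: X.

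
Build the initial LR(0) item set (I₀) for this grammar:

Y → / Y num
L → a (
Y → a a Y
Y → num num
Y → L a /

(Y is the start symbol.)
{ [L → . a (], [Y → . / Y num], [Y → . L a /], [Y → . a a Y], [Y → . num num], [Y' → . Y] }

First, augment the grammar with Y' → Y
I₀ = CLOSURE({ [Y' → . Y] }):
  [Y' → . Y] has the dot before Y: add [Y → . / Y num], [Y → . a a Y], [Y → . num num], [Y → . L a /]
  [Y → . L a /] has the dot before L: add [L → . a (]
No further items can be added.

I₀ = { [L → . a (], [Y → . / Y num], [Y → . L a /], [Y → . a a Y], [Y → . num num], [Y' → . Y] }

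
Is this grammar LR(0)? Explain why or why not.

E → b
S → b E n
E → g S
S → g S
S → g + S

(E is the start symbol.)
Yes, the grammar is LR(0)

A grammar is LR(0) if no state in the canonical LR(0) collection has:
  - both a shift item (dot before a terminal) and a complete item (shift-reduce conflict), or
  - two or more complete items (reduce-reduce conflict; the accept item [E' → E .] counts as a complete item here).

Augment with E' → E and build the canonical LR(0) collection (I0 = CLOSURE({[E' → . E]}), then GOTO on every symbol after a dot until no new states appear). It has 12 states:
  I0: { [E → . b], [E → . g S], [E' → . E] }  — shift
  I1: { [E' → E .] }  — accept
  I2: { [E → b .] }  — reduce
  I3: { [E → g . S], [S → . b E n], [S → . g + S], [S → . g S] }  — shift
  I4: { [E → g S .] }  — reduce
  I5: { [E → . b], [E → . g S], [S → b . E n] }  — shift
  I6: { [S → . b E n], [S → . g + S], [S → . g S], [S → g . + S], [S → g . S] }  — shift
  I7: { [S → . b E n], [S → . g + S], [S → . g S], [S → g + . S] }  — shift
  I8: { [S → g S .] }  — reduce
  I9: { [S → g + S .] }  — reduce
  I10: { [S → b E . n] }  — shift
  I11: { [S → b E n .] }  — reduce

Every state is either a pure shift/goto state or contains exactly one complete item and nothing to shift — no conflicts. The grammar is LR(0).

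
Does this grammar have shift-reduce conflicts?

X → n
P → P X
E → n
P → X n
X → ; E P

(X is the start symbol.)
A shift-reduce conflict occurs when an LR(0) state has both:
  - a complete (reduce) item [A → α .] (dot at the end), and
  - a shift item [B → β . c γ] (dot before a terminal).

Augment with X' → X and build the canonical LR(0) collection (I0 = CLOSURE({[X' → . X]}), then GOTO on every symbol after a dot until no new states appear). It has 10 states:
  I0: { [X → . ; E P], [X → . n], [X' → . X] }  — shift
  I1: { [E → . n], [X → ; . E P] }  — shift
  I2: { [X' → X .] }  — accept
  I3: { [X → n .] }  — reduce
  I4: { [P → . P X], [P → . X n], [X → . ; E P], [X → . n], [X → ; E . P] }  — shift
  I5: { [E → n .] }  — reduce
  I6: { [P → P . X], [X → . ; E P], [X → . n], [X → ; E P .] }  — shift, reduce
  I7: { [P → X . n] }  — shift
  I8: { [P → X n .] }  — reduce
  I9: { [P → P X .] }  — reduce

I6 contains reduce item [X → ; E P .] and shift items [X → . ; E P], [X → . n] — shift-reduce conflict.

Answer: Yes — I6: [X → ; E P .] vs [X → . ; E P]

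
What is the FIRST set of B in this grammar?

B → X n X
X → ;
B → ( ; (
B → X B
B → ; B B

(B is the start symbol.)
{ '(', ';' }

To compute FIRST(B), examine every production with B on the left-hand side, reading each right-hand side left to right until a non-nullable symbol is reached.

FIRST sets of the other non-terminals involved (by the same procedure, iterated to a fixed point):
  FIRST(X) = { ';' }

From B → X n X:
  - X is a non-terminal: add FIRST(X) \ {ε} = { ';' }
    X is not nullable, so stop
From B → ( ; (:
  - '(' is a terminal: add '(' and stop
From B → X B:
  - X is a non-terminal: add FIRST(X) \ {ε} = { ';' }
    X is not nullable, so stop
From B → ; B B:
  - ';' is a terminal: add ';' and stop

Collecting: FIRST(B) = { '(', ';' }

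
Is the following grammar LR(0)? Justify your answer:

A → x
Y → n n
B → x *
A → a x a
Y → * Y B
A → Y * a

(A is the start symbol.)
Yes, the grammar is LR(0)

A grammar is LR(0) if no state in the canonical LR(0) collection has:
  - both a shift item (dot before a terminal) and a complete item (shift-reduce conflict), or
  - two or more complete items (reduce-reduce conflict; the accept item [A' → A .] counts as a complete item here).

Augment with A' → A and build the canonical LR(0) collection (I0 = CLOSURE({[A' → . A]}), then GOTO on every symbol after a dot until no new states appear). It has 16 states:
  I0: { [A → . Y * a], [A → . a x a], [A → . x], [A' → . A], [Y → . * Y B], [Y → . n n] }  — shift
  I1: { [Y → * . Y B], [Y → . * Y B], [Y → . n n] }  — shift
  I2: { [A' → A .] }  — accept
  I3: { [A → Y . * a] }  — shift
  I4: { [A → a . x a] }  — shift
  I5: { [Y → n . n] }  — shift
  I6: { [A → x .] }  — reduce
  I7: { [Y → n n .] }  — reduce
  I8: { [A → a x . a] }  — shift
  I9: { [A → a x a .] }  — reduce
  I10: { [A → Y * . a] }  — shift
  I11: { [A → Y * a .] }  — reduce
  I12: { [B → . x *], [Y → * Y . B] }  — shift
  I13: { [Y → * Y B .] }  — reduce
  I14: { [B → x . *] }  — shift
  I15: { [B → x * .] }  — reduce

Every state is either a pure shift/goto state or contains exactly one complete item and nothing to shift — no conflicts. The grammar is LR(0).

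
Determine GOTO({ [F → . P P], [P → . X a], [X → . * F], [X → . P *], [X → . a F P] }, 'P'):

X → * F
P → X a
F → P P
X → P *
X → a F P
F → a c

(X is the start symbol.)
GOTO(I, 'P') = CLOSURE({ [A → αX.β] : [A → α.Xβ] ∈ I, X = 'P' })

Items with dot before 'P', with the dot advanced:
  [F → . P P] → [F → P . P]
  [X → . P *] → [X → P . *]
Closure of the advanced items:
  [F → P . P] has the dot before P: add [P → . X a]
  [P → . X a] has the dot before X: add [X → . * F], [X → . P *], [X → . a F P]

GOTO = { [F → P . P], [P → . X a], [X → . * F], [X → . P *], [X → . a F P], [X → P . *] }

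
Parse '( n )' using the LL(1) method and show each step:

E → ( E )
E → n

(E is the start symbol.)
LL(1) parsing maintains a stack (initially the start symbol over $) and the input. At each step: if the stack top is a terminal, match it against the current input token; if it is a non-terminal N, replace it with the RHS of M[N, lookahead] (the unique production whose predict set contains the lookahead).

Stack is shown with the top on the left.

Stack    Input    Action
------------------------
E $      ( n ) $  output E → ( E )
( E ) $  ( n ) $  match '('
E ) $    n ) $    output E → n
n ) $    n ) $    match 'n'
) $      ) $      match ')'
$        $        accept

The string is accepted.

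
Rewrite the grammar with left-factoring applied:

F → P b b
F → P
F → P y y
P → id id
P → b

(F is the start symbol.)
F → P F'
F' → b b
F' → ε
F' → y y
P → id id
P → b

Left-factoring transforms A → αβ₁ | αβ₂ into A → αA' and A' → β₁ | β₂
(α is the longest common prefix among the alternatives). Repeat until
no nonterminal has two alternatives with a common prefix.

Round 1: F has alternatives sharing prefix 'P'. Introduce F': F → P F'
  Add: F' → b b
  Add: F' → ε
  Add: F' → y y

No remaining common prefixes — done.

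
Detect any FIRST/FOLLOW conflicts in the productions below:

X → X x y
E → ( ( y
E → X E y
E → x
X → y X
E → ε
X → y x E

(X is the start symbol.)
Yes. E → '(' '(' y with FOLLOW(E) on { '(' }; E → X E y with FOLLOW(E) on { 'y' }; E → x with FOLLOW(E) on { 'x' }

A FIRST/FOLLOW conflict occurs when a non-terminal N has a nullable alternative N → β (β ⇒* ε) and another alternative N → α with FIRST(α) ∩ FOLLOW(N) ≠ ∅: on such a lookahead the parser cannot decide between expanding α and letting N vanish via β.

Nullable non-terminals: E.
FIRST sets used below: FIRST(X) = { 'y' }

E: nullable alternative(s) E → ε; FOLLOW(E) = { $, '(', 'x', 'y' }
  E → ( ( y: FIRST \ {ε} = { '(' } — overlaps FOLLOW(E) on { '(' }: CONFLICT
  E → X E y: FIRST \ {ε} = { 'y' } — overlaps FOLLOW(E) on { 'y' }: CONFLICT
  E → x: FIRST \ {ε} = { 'x' } — overlaps FOLLOW(E) on { 'x' }: CONFLICT
  E → ε: FIRST \ {ε} = { } — this is the only nullable alternative, skip

X has no nullable alternative, so no FIRST/FOLLOW check is needed there.

So the grammar has 3 FIRST/FOLLOW conflicts (marked CONFLICT above).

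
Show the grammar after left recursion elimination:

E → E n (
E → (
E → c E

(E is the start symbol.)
E → ( E'
E → c E E'
E' → n ( E'
E' → ε

E is directly left-recursive. The standard transformation for
  A → A α₁ | ... | A α_m | β₁ | ... | β_n
is
  A  → β₁ A' | ... | β_n A'
  A' → α₁ A' | ... | α_m A' | ε

E → ( becomes E → ( E'
E → c E becomes E → c E E'
E → E n ( becomes E' → n ( E'
Add E' → ε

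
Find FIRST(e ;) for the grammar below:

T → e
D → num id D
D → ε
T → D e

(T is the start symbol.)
{ 'e' }

To compute FIRST(e ;), process the symbols left to right:
Symbol e is a terminal. Add 'e' and stop.
FIRST(e ;) = { 'e' }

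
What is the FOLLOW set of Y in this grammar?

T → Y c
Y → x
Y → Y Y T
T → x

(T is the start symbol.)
In T → Y c: Y is followed by c, add FIRST(c) \ {ε} = { 'c' }
In Y → Y Y T: Y is followed by Y T, add FIRST(Y T) \ {ε} = { 'x' }
In Y → Y Y T: Y is followed by T, add FIRST(T) \ {ε} = { 'x' }

Taking the union: FOLLOW(Y) = { 'c', 'x' }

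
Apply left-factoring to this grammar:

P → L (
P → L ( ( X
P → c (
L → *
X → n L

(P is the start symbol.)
P → L ( P'
P' → ε
P' → ( X
P → c (
L → *
X → n L

Left-factoring transforms A → αβ₁ | αβ₂ into A → αA' and A' → β₁ | β₂
(α is the longest common prefix among the alternatives). Repeat until
no nonterminal has two alternatives with a common prefix.

Round 1: P has alternatives sharing prefix 'L ('. Introduce P': P → L ( P'
  Add: P' → ε
  Add: P' → ( X

No remaining common prefixes — done.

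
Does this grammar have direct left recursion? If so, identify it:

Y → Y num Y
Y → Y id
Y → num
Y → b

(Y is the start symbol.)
Yes, Y is left-recursive

Y → Y num Y: LEFT RECURSIVE (starts with Y)
Y → Y id: LEFT RECURSIVE (starts with Y)
Y → num: starts with num
Y → b: starts with b

The grammar has direct left recursion on: Y.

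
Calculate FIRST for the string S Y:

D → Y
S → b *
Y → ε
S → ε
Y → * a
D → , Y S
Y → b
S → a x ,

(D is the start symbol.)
FIRST sets of the non-terminals involved (from the grammar, by fixed-point iteration):
  FIRST(S) = { 'a', 'b', ε }
  FIRST(Y) = { '*', 'b', ε }

To compute FIRST(S Y), process the symbols left to right:
Symbol S is a non-terminal. Add FIRST(S) \ {ε} = { 'a', 'b' }
S is nullable (ε ∈ FIRST(S)), continue to the next symbol.
Symbol Y is a non-terminal. Add FIRST(Y) \ {ε} = { '*', 'b' }
Y is nullable (ε ∈ FIRST(Y)), continue to the next symbol.
All symbols are nullable, so ε is in the result.
FIRST(S Y) = { '*', 'a', 'b', ε }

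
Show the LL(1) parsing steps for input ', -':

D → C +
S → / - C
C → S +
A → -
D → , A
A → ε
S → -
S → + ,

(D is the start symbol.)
LL(1) parsing maintains a stack (initially the start symbol over $) and the input. At each step: if the stack top is a terminal, match it against the current input token; if it is a non-terminal N, replace it with the RHS of M[N, lookahead] (the unique production whose predict set contains the lookahead).

Stack is shown with the top on the left.

Stack  Input  Action
--------------------
D $    , - $  output D → , A
, A $  , - $  match ','
A $    - $    output A → -
- $    - $    match '-'
$      $      accept

The string is accepted.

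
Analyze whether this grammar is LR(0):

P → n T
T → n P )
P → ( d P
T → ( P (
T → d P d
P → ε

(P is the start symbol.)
No. Shift-reduce conflict between [P → .] and [P → . ( d P]

A grammar is LR(0) if no state in the canonical LR(0) collection has:
  - both a shift item (dot before a terminal) and a complete item (shift-reduce conflict), or
  - two or more complete items (reduce-reduce conflict; the accept item [P' → P .] counts as a complete item here).

Augment with P' → P and build the canonical LR(0) collection (I0 = CLOSURE({[P' → . P]}), then GOTO on every symbol after a dot until no new states appear). It has 16 states:
  I0: { [P → . ( d P], [P → . n T], [P → .], [P' → . P] }  — shift, reduce
  I1: { [P → ( . d P] }  — shift
  I2: { [P' → P .] }  — accept
  I3: { [P → n . T], [T → . ( P (], [T → . d P d], [T → . n P )] }  — shift
  I4: { [P → . ( d P], [P → . n T], [P → .], [T → ( . P (] }  — shift, reduce
  I5: { [P → n T .] }  — reduce
  I6: { [P → . ( d P], [P → . n T], [P → .], [T → d . P d] }  — shift, reduce
  I7: { [P → . ( d P], [P → . n T], [P → .], [T → n . P )] }  — shift, reduce
  I8: { [T → n P . )] }  — shift
  I9: { [T → n P ) .] }  — reduce
  I10: { [T → d P . d] }  — shift
  I11: { [T → d P d .] }  — reduce
  I12: { [T → ( P . (] }  — shift
  I13: { [T → ( P ( .] }  — reduce
  I14: { [P → ( d . P], [P → . ( d P], [P → . n T], [P → .] }  — shift, reduce
  I15: { [P → ( d P .] }  — reduce

Conflict in state I0:
  Shift-reduce conflict between [P → .] and [P → . ( d P]
So the grammar is NOT LR(0).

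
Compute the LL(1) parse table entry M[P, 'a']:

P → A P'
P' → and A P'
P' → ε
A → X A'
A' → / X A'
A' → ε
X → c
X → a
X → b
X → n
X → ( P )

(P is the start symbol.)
P → A P'

To find M[P, 'a'], we find productions for P where 'a' is in the predict set (PREDICT(N → α) = (FIRST(α) \ {ε}) ∪ (FOLLOW(N) if α ⇒* ε)).

Relevant sets:
  FIRST(A) = { '(', 'a', 'b', 'c', 'n' }

P → A P': PREDICT = { '(', 'a', 'b', 'c', 'n' }
  'a' is in predict set, so this production goes in M[P, 'a']

M[P, 'a'] = P → A P'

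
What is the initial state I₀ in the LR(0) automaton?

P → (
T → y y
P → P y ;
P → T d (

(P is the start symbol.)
First, augment the grammar with P' → P
I₀ = CLOSURE({ [P' → . P] }):
  [P' → . P] has the dot before P: add [P → . (], [P → . P y ;], [P → . T d (]
  [P → . T d (] has the dot before T: add [T → . y y]
No further items can be added.

I₀ = { [P → . (], [P → . P y ;], [P → . T d (], [P' → . P], [T → . y y] }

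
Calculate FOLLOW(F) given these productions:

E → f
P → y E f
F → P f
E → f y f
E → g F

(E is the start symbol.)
{ $, 'f' }

To compute FOLLOW(F), find every occurrence of F on a right-hand side N → α F β: add FIRST(β) \ {ε}, and if β is empty or nullable also add FOLLOW(N). Iterate to a fixed point.

In E → g F: F is at the end, add FOLLOW(E)

The FOLLOW sets referred to above (computed the same way, to a fixed point):
  FOLLOW(E) = { $, 'f' }

Taking the union: FOLLOW(F) = { $, 'f' }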